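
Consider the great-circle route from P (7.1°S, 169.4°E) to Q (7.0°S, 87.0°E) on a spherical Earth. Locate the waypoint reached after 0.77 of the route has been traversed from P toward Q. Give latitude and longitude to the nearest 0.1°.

From cos δ = sin φ₁ sin φ₂ + cos φ₁ cos φ₂ cos Δλ, the central angle is δ ≈ 1.425 rad (81.6°).
Interpolate at f = 0.77 with slerp weights a = sin((1−f)δ)/sin δ ≈ 0.325, b = sin(fδ)/sin δ ≈ 0.899.
p = a·p₁ + b·p₂ ≈ (-0.271, 0.951, -0.150); φ = arcsin(p_z) ≈ -8.62°, λ = atan2(p_y, p_x) ≈ 105.89°.

≈ (8.6°S, 105.9°E)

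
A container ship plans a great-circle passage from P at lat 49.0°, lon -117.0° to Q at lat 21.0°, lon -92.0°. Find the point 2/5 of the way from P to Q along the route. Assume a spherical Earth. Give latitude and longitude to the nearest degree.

Convert each endpoint to a unit vector on the sphere (x = cos φ cos λ, y = cos φ sin λ, z = sin φ).
The central angle between the endpoints is δ = arccos(p₁·p₂) ≈ 0.600 rad (34.4°).
Interpolate at f = 2/5 with slerp weights a = sin((1−f)δ)/sin δ ≈ 0.624, b = sin(fδ)/sin δ ≈ 0.421.
p = a·p₁ + b·p₂ ≈ (-0.200, -0.757, 0.622); φ = arcsin(p_z) ≈ 38.44°, λ = atan2(p_y, p_x) ≈ -104.76°.

≈ lat 38°, lon -105°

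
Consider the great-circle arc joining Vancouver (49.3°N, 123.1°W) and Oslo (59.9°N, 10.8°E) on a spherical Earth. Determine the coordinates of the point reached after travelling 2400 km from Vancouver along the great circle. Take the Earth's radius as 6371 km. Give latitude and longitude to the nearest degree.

From cos δ = sin φ₁ sin φ₂ + cos φ₁ cos φ₂ cos Δλ, the central angle is δ ≈ 1.127 rad (64.6°). The total great-circle distance is δ·R ≈ 1.127 × 6371 ≈ 7182 km, so the target fraction is f = 2400/7182 ≈ 0.334.
Interpolate at f ≈ 0.334 with slerp weights a = sin((1−f)δ)/sin δ ≈ 0.755, b = sin(fδ)/sin δ ≈ 0.407.
p = a·p₁ + b·p₂ ≈ (-0.068, -0.374, 0.925); φ = arcsin(p_z) ≈ 67.64°, λ = atan2(p_y, p_x) ≈ -100.34°.

≈ 68°N, 100°W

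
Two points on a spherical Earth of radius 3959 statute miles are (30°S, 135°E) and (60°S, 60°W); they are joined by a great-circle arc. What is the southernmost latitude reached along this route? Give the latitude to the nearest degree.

The great circle lies in the plane with unit normal n̂ = (p₁ × p₂)/|p₁ × p₂|.
Here n̂_z ≈ +0.112; the vertex latitude is φ_max = arccos|n̂_z| ≈ 83.6°.
Check via Clairaut: cos φ_max = |cos φ₁| · sin C = cos(30.0°)·sin(172.6°) ≈ 0.112, again giving ≈ 83.6°.

≈ 84°S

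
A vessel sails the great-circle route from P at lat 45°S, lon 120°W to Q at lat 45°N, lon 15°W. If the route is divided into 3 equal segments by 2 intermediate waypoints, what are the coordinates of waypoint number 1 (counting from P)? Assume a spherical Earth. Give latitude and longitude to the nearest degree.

Write both endpoints as unit vectors p₁, p₂ with components (cos φ cos λ, cos φ sin λ, sin φ).
The central angle between the endpoints is δ = arccos(p₁·p₂) ≈ 2.252 rad (129.0°).
Interpolate at f = 1/3 with slerp weights a = sin((1−f)δ)/sin δ ≈ 1.284, b = sin(fδ)/sin δ ≈ 0.878.
p = a·p₁ + b·p₂ ≈ (0.146, -0.947, -0.287); φ = arcsin(p_z) ≈ -16.69°, λ = atan2(p_y, p_x) ≈ -81.26°.

≈ lat 17°S, lon 81°W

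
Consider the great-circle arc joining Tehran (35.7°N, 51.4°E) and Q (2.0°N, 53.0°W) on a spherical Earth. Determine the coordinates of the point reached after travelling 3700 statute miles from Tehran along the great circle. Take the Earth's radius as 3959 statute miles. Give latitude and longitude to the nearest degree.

From cos δ = sin φ₁ sin φ₂ + cos φ₁ cos φ₂ cos Δλ, the central angle is δ ≈ 1.753 rad (100.5°). The total great-circle distance is δ·R ≈ 1.753 × 3959 ≈ 6941 mi, so the target fraction is f = 3700/6941 ≈ 0.533.
Interpolate at f ≈ 0.533 with slerp weights a = sin((1−f)δ)/sin δ ≈ 0.743, b = sin(fδ)/sin δ ≈ 0.818.
p = a·p₁ + b·p₂ ≈ (0.868, -0.182, 0.462); φ = arcsin(p_z) ≈ 27.51°, λ = atan2(p_y, p_x) ≈ -11.81°.

≈ (28°N, 12°W)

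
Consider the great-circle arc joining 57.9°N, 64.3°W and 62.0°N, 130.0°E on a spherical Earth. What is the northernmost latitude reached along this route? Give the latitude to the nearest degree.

The great circle lies in the plane with unit normal n̂ = (p₁ × p₂)/|p₁ × p₂|.
Here n̂_z ≈ -0.071; the vertex latitude is φ_max = arccos|n̂_z| ≈ 85.9°.
Check via Clairaut: cos φ_max = |cos φ₁| · sin C = cos(57.9°)·sin(7.7°) ≈ 0.071, again giving ≈ 85.9°.

≈ 86°N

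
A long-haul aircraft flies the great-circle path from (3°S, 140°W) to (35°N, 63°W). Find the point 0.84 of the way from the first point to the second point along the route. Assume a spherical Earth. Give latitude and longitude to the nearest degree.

≈ (32°N, 78°W)

Convert each endpoint to a unit vector on the sphere (x = cos φ cos λ, y = cos φ sin λ, z = sin φ).
The central angle between the endpoints is δ = arccos(p₁·p₂) ≈ 1.416 rad (81.1°).
Interpolate at f = 0.84 with slerp weights a = sin((1−f)δ)/sin δ ≈ 0.227, b = sin(fδ)/sin δ ≈ 0.939.
p = a·p₁ + b·p₂ ≈ (0.175, -0.832, 0.527); φ = arcsin(p_z) ≈ 31.80°, λ = atan2(p_y, p_x) ≈ -78.09°.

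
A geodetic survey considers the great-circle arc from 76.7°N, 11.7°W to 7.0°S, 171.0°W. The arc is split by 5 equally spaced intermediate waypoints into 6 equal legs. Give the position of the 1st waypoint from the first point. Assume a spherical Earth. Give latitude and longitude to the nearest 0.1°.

≈ 82.4°N, 130.6°W

Convert each endpoint to a unit vector on the sphere (x = cos φ cos λ, y = cos φ sin λ, z = sin φ).
The central angle between the endpoints is δ = arccos(p₁·p₂) ≈ 1.909 rad (109.4°).
Interpolate at f = 1/6 with slerp weights a = sin((1−f)δ)/sin δ ≈ 1.060, b = sin(fδ)/sin δ ≈ 0.332.
p = a·p₁ + b·p₂ ≈ (-0.086, -0.101, 0.991); φ = arcsin(p_z) ≈ 82.36°, λ = atan2(p_y, p_x) ≈ -130.56°.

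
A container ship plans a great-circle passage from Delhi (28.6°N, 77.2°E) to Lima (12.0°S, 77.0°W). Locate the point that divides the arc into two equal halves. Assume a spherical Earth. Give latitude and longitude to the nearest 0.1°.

From cos δ = sin φ₁ sin φ₂ + cos φ₁ cos φ₂ cos Δλ, the central angle is δ ≈ 2.632 rad (150.8°).
Interpolate at f = 1/2 with slerp weights a = sin((1−f)δ)/sin δ ≈ 1.982, b = sin(fδ)/sin δ ≈ 1.982.
p = a·p₁ + b·p₂ ≈ (0.822, -0.192, 0.537); φ = arcsin(p_z) ≈ 32.46°, λ = atan2(p_y, p_x) ≈ -13.16°.

≈ (32.5°N, 13.2°W)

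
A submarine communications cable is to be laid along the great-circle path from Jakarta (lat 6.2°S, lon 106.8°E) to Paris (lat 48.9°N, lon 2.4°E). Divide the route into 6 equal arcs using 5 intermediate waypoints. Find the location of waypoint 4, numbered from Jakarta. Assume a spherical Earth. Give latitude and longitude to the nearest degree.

≈ lat 42°N, lon 52°E

Convert each endpoint to a unit vector on the sphere (x = cos φ cos λ, y = cos φ sin λ, z = sin φ).
The central angle between the endpoints is δ = arccos(p₁·p₂) ≈ 1.817 rad (104.1°).
Interpolate at f = 4/6 with slerp weights a = sin((1−f)δ)/sin δ ≈ 0.587, b = sin(fδ)/sin δ ≈ 0.965.
p = a·p₁ + b·p₂ ≈ (0.465, 0.585, 0.664); φ = arcsin(p_z) ≈ 41.61°, λ = atan2(p_y, p_x) ≈ 51.52°.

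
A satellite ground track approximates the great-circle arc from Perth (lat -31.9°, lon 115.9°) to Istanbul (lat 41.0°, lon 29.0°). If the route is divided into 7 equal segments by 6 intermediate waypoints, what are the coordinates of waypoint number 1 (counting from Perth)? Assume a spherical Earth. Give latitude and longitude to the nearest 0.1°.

Write both endpoints as unit vectors p₁, p₂ with components (cos φ cos λ, cos φ sin λ, sin φ).
The central angle between the endpoints is δ = arccos(p₁·p₂) ≈ 1.888 rad (108.2°).
Interpolate at f = 1/7 with slerp weights a = sin((1−f)δ)/sin δ ≈ 1.051, b = sin(fδ)/sin δ ≈ 0.280.
p = a·p₁ + b·p₂ ≈ (-0.205, 0.906, -0.372); φ = arcsin(p_z) ≈ -21.81°, λ = atan2(p_y, p_x) ≈ 102.74°.

≈ lat -21.8°, lon 102.7°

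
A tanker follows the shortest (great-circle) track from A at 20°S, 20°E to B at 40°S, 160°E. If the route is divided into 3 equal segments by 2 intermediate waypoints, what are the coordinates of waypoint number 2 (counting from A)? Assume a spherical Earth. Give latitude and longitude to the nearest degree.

Convert each endpoint to a unit vector on the sphere (x = cos φ cos λ, y = cos φ sin λ, z = sin φ).
The central angle between the endpoints is δ = arccos(p₁·p₂) ≈ 1.909 rad (109.4°).
Interpolate at f = 2/3 with slerp weights a = sin((1−f)δ)/sin δ ≈ 0.630, b = sin(fδ)/sin δ ≈ 1.013.
p = a·p₁ + b·p₂ ≈ (-0.173, 0.468, -0.867); φ = arcsin(p_z) ≈ -60.07°, λ = atan2(p_y, p_x) ≈ 110.31°.

≈ 60°S, 110°E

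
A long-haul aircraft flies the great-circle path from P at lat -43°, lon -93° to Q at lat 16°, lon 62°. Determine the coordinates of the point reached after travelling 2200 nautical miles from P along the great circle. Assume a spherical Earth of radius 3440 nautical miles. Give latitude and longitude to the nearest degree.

Write both endpoints as unit vectors p₁, p₂ with components (cos φ cos λ, cos φ sin λ, sin φ).
The central angle between the endpoints is δ = arccos(p₁·p₂) ≈ 2.541 rad (145.6°). The total great-circle distance is δ·R ≈ 2.541 × 3440 ≈ 8742 nmi, so the target fraction is f = 2200/8742 ≈ 0.252.
Interpolate at f ≈ 0.252 with slerp weights a = sin((1−f)δ)/sin δ ≈ 1.674, b = sin(fδ)/sin δ ≈ 1.056.
p = a·p₁ + b·p₂ ≈ (0.413, -0.326, -0.851); φ = arcsin(p_z) ≈ -58.27°, λ = atan2(p_y, p_x) ≈ -38.31°.

≈ lat -58°, lon -38°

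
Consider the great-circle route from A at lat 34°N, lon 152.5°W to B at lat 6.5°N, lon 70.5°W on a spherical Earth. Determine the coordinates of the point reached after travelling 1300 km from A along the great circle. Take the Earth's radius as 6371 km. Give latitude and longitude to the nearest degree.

Write both endpoints as unit vectors p₁, p₂ with components (cos φ cos λ, cos φ sin λ, sin φ).
The central angle between the endpoints is δ = arccos(p₁·p₂) ≈ 1.392 rad (79.8°). The total great-circle distance is δ·R ≈ 1.392 × 6371 ≈ 8868 km, so the target fraction is f = 1300/8868 ≈ 0.147.
Interpolate at f ≈ 0.147 with slerp weights a = sin((1−f)δ)/sin δ ≈ 0.943, b = sin(fδ)/sin δ ≈ 0.206.
p = a·p₁ + b·p₂ ≈ (-0.625, -0.554, 0.550); φ = arcsin(p_z) ≈ 33.40°, λ = atan2(p_y, p_x) ≈ -138.46°.

≈ lat 33°N, lon 138°W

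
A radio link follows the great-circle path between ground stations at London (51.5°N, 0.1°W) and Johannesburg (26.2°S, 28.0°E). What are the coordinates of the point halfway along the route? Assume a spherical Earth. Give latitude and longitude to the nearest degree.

≈ 13°N, 17°E

From cos δ = sin φ₁ sin φ₂ + cos φ₁ cos φ₂ cos Δλ, the central angle is δ ≈ 1.423 rad (81.5°).
Interpolate at f = 1/2 with slerp weights a = sin((1−f)δ)/sin δ ≈ 0.660, b = sin(fδ)/sin δ ≈ 0.660.
p = a·p₁ + b·p₂ ≈ (0.934, 0.277, 0.225); φ = arcsin(p_z) ≈ 13.01°, λ = atan2(p_y, p_x) ≈ 16.54°.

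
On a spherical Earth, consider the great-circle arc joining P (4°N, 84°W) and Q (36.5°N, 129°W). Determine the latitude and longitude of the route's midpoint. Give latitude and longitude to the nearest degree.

≈ (22°N, 104°W)

Convert each endpoint to a unit vector on the sphere (x = cos φ cos λ, y = cos φ sin λ, z = sin φ).
The central angle between the endpoints is δ = arccos(p₁·p₂) ≈ 0.917 rad (52.5°).
Interpolate at f = 1/2 with slerp weights a = sin((1−f)δ)/sin δ ≈ 0.558, b = sin(fδ)/sin δ ≈ 0.558.
p = a·p₁ + b·p₂ ≈ (-0.224, -0.901, 0.371); φ = arcsin(p_z) ≈ 21.75°, λ = atan2(p_y, p_x) ≈ -103.95°.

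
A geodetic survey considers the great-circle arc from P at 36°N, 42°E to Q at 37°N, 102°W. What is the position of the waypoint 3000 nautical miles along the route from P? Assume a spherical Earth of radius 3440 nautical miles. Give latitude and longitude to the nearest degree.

Convert each endpoint to a unit vector on the sphere (x = cos φ cos λ, y = cos φ sin λ, z = sin φ).
The central angle between the endpoints is δ = arccos(p₁·p₂) ≈ 1.741 rad (99.7°). The total great-circle distance is δ·R ≈ 1.741 × 3440 ≈ 5988 nmi, so the target fraction is f = 3000/5988 ≈ 0.501.
Interpolate at f ≈ 0.501 with slerp weights a = sin((1−f)δ)/sin δ ≈ 0.774, b = sin(fδ)/sin δ ≈ 0.777.
p = a·p₁ + b·p₂ ≈ (0.337, -0.188, 0.923); φ = arcsin(p_z) ≈ 67.33°, λ = atan2(p_y, p_x) ≈ -29.13°.

≈ 67°N, 29°W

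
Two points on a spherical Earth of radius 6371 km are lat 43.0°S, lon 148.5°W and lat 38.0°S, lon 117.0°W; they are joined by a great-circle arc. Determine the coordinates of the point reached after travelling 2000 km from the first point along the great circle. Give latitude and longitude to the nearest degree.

≈ lat 40°S, lon 125°W

From cos δ = sin φ₁ sin φ₂ + cos φ₁ cos φ₂ cos Δλ, the central angle is δ ≈ 0.424 rad (24.3°). The total great-circle distance is δ·R ≈ 0.424 × 6371 ≈ 2704 km, so the target fraction is f = 2000/2704 ≈ 0.740.
Interpolate at f ≈ 0.740 with slerp weights a = sin((1−f)δ)/sin δ ≈ 0.268, b = sin(fδ)/sin δ ≈ 0.750.
p = a·p₁ + b·p₂ ≈ (-0.435, -0.629, -0.644); φ = arcsin(p_z) ≈ -40.11°, λ = atan2(p_y, p_x) ≈ -124.69°.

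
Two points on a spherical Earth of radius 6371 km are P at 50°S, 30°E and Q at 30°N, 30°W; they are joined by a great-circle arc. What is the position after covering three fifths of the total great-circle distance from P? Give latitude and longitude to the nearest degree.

≈ 3°S, 10°W

Write both endpoints as unit vectors p₁, p₂ with components (cos φ cos λ, cos φ sin λ, sin φ).
The central angle between the endpoints is δ = arccos(p₁·p₂) ≈ 1.676 rad (96.0°).
Interpolate at f = 3/5 with slerp weights a = sin((1−f)δ)/sin δ ≈ 0.625, b = sin(fδ)/sin δ ≈ 0.849.
p = a·p₁ + b·p₂ ≈ (0.984, -0.167, -0.054); φ = arcsin(p_z) ≈ -3.09°, λ = atan2(p_y, p_x) ≈ -9.62°.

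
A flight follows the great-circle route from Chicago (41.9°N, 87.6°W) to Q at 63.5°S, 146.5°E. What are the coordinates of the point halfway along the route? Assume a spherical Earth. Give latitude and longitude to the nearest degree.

≈ 21°S, 124°W

From cos δ = sin φ₁ sin φ₂ + cos φ₁ cos φ₂ cos Δλ, the central angle is δ ≈ 2.486 rad (142.4°).
Interpolate at f = 1/2 with slerp weights a = sin((1−f)δ)/sin δ ≈ 1.552, b = sin(fδ)/sin δ ≈ 1.552.
p = a·p₁ + b·p₂ ≈ (-0.529, -0.772, -0.352); φ = arcsin(p_z) ≈ -20.64°, λ = atan2(p_y, p_x) ≈ -124.43°.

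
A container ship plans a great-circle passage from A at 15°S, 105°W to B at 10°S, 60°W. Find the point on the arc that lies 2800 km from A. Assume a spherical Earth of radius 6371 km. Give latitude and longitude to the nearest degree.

≈ 13°S, 79°W

Write both endpoints as unit vectors p₁, p₂ with components (cos φ cos λ, cos φ sin λ, sin φ).
The central angle between the endpoints is δ = arccos(p₁·p₂) ≈ 0.770 rad (44.1°). The total great-circle distance is δ·R ≈ 0.770 × 6371 ≈ 4909 km, so the target fraction is f = 2800/4909 ≈ 0.570.
Interpolate at f ≈ 0.570 with slerp weights a = sin((1−f)δ)/sin δ ≈ 0.467, b = sin(fδ)/sin δ ≈ 0.611.
p = a·p₁ + b·p₂ ≈ (0.184, -0.956, -0.227); φ = arcsin(p_z) ≈ -13.11°, λ = atan2(p_y, p_x) ≈ -79.10°.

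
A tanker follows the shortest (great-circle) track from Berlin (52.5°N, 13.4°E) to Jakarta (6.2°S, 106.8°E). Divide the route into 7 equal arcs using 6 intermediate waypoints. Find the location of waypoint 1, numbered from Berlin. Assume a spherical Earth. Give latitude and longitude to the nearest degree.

From cos δ = sin φ₁ sin φ₂ + cos φ₁ cos φ₂ cos Δλ, the central angle is δ ≈ 1.693 rad (97.0°).
Interpolate at f = 1/7 with slerp weights a = sin((1−f)δ)/sin δ ≈ 1.000, b = sin(fδ)/sin δ ≈ 0.241.
p = a·p₁ + b·p₂ ≈ (0.523, 0.371, 0.767); φ = arcsin(p_z) ≈ 50.13°, λ = atan2(p_y, p_x) ≈ 35.33°.

≈ 50°N, 35°E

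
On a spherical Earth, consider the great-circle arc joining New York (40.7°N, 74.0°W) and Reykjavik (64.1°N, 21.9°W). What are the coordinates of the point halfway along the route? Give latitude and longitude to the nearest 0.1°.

≈ (55.1°N, 55.4°W)

From cos δ = sin φ₁ sin φ₂ + cos φ₁ cos φ₂ cos Δλ, the central angle is δ ≈ 0.660 rad (37.8°).
Interpolate at f = 1/2 with slerp weights a = sin((1−f)δ)/sin δ ≈ 0.529, b = sin(fδ)/sin δ ≈ 0.529.
p = a·p₁ + b·p₂ ≈ (0.325, -0.471, 0.820); φ = arcsin(p_z) ≈ 55.09°, λ = atan2(p_y, p_x) ≈ -55.44°.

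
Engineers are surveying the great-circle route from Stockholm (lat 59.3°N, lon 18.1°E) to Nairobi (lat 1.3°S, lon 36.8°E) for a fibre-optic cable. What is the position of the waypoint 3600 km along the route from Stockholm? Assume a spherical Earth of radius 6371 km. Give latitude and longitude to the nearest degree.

The haversine formula gives a central angle δ ≈ 1.088 rad (62.4°) between the endpoints. The total great-circle distance is δ·R ≈ 1.088 × 6371 ≈ 6934 km, so the target fraction is f = 3600/6934 ≈ 0.519.
Interpolate at f ≈ 0.519 with slerp weights a = sin((1−f)δ)/sin δ ≈ 0.564, b = sin(fδ)/sin δ ≈ 0.604.
p = a·p₁ + b·p₂ ≈ (0.758, 0.451, 0.471); φ = arcsin(p_z) ≈ 28.12°, λ = atan2(p_y, p_x) ≈ 30.79°.

≈ lat 28°N, lon 31°E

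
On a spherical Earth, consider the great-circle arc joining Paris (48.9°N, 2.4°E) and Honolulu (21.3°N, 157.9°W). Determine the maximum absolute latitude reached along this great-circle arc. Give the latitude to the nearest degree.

The great circle lies in the plane with unit normal n̂ = (p₁ × p₂)/|p₁ × p₂|.
Here n̂_z ≈ -0.217; the vertex latitude is φ_max = arccos|n̂_z| ≈ 77.5°.
Check via Clairaut: cos φ_max = |cos φ₁| · sin C = cos(48.9°)·sin(19.2°) ≈ 0.217, again giving ≈ 77.5°.

≈ 77°N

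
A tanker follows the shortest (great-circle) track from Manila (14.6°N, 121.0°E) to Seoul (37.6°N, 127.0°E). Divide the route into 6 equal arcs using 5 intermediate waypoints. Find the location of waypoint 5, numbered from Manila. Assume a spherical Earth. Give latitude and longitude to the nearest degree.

From cos δ = sin φ₁ sin φ₂ + cos φ₁ cos φ₂ cos Δλ, the central angle is δ ≈ 0.412 rad (23.6°).
Interpolate at f = 5/6 with slerp weights a = sin((1−f)δ)/sin δ ≈ 0.171, b = sin(fδ)/sin δ ≈ 0.841.
p = a·p₁ + b·p₂ ≈ (-0.486, 0.674, 0.556); φ = arcsin(p_z) ≈ 33.79°, λ = atan2(p_y, p_x) ≈ 125.81°.

≈ 34°N, 126°E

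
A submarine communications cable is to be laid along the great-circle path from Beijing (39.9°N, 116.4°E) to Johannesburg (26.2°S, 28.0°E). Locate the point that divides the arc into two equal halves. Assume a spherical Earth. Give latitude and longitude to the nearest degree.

≈ (9°N, 68°E)

Write both endpoints as unit vectors p₁, p₂ with components (cos φ cos λ, cos φ sin λ, sin φ).
The central angle between the endpoints is δ = arccos(p₁·p₂) ≈ 1.838 rad (105.3°).
Interpolate at f = 1/2 with slerp weights a = sin((1−f)δ)/sin δ ≈ 0.824, b = sin(fδ)/sin δ ≈ 0.824.
p = a·p₁ + b·p₂ ≈ (0.372, 0.914, 0.165); φ = arcsin(p_z) ≈ 9.49°, λ = atan2(p_y, p_x) ≈ 67.85°.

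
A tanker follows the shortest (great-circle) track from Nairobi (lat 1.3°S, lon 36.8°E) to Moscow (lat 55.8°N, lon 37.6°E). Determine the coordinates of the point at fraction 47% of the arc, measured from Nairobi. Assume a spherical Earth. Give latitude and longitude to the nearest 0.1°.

Write both endpoints as unit vectors p₁, p₂ with components (cos φ cos λ, cos φ sin λ, sin φ).
The central angle between the endpoints is δ = arccos(p₁·p₂) ≈ 0.997 rad (57.1°).
Interpolate at f = 0.47 with slerp weights a = sin((1−f)δ)/sin δ ≈ 0.600, b = sin(fδ)/sin δ ≈ 0.538.
p = a·p₁ + b·p₂ ≈ (0.720, 0.544, 0.431); φ = arcsin(p_z) ≈ 25.54°, λ = atan2(p_y, p_x) ≈ 37.07°.

≈ lat 25.5°N, lon 37.1°E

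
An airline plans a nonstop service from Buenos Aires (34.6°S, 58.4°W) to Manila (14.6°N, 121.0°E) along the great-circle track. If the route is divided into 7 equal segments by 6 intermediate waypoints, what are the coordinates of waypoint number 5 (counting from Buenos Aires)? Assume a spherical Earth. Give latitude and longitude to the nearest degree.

Write both endpoints as unit vectors p₁, p₂ with components (cos φ cos λ, cos φ sin λ, sin φ).
The central angle between the endpoints is δ = arccos(p₁·p₂) ≈ 2.792 rad (160.0°).
Interpolate at f = 5/7 with slerp weights a = sin((1−f)δ)/sin δ ≈ 2.092, b = sin(fδ)/sin δ ≈ 2.664.
p = a·p₁ + b·p₂ ≈ (-0.425, 0.743, -0.516); φ = arcsin(p_z) ≈ -31.10°, λ = atan2(p_y, p_x) ≈ 119.79°.

≈ 31°S, 120°E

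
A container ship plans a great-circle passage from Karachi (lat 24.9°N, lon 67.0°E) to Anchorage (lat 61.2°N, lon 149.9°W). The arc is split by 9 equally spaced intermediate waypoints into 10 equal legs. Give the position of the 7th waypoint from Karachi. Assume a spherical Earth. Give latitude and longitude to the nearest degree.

≈ lat 75°N, lon 142°E

Convert each endpoint to a unit vector on the sphere (x = cos φ cos λ, y = cos φ sin λ, z = sin φ).
The central angle between the endpoints is δ = arccos(p₁·p₂) ≈ 1.551 rad (88.9°).
Interpolate at f = 7/10 with slerp weights a = sin((1−f)δ)/sin δ ≈ 0.449, b = sin(fδ)/sin δ ≈ 0.885.
p = a·p₁ + b·p₂ ≈ (-0.210, 0.161, 0.964); φ = arcsin(p_z) ≈ 74.67°, λ = atan2(p_y, p_x) ≈ 142.49°.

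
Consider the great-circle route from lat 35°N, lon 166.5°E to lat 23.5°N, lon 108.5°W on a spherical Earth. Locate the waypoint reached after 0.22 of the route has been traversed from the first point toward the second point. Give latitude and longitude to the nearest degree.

≈ lat 38°N, lon 174°W

Convert each endpoint to a unit vector on the sphere (x = cos φ cos λ, y = cos φ sin λ, z = sin φ).
The central angle between the endpoints is δ = arccos(p₁·p₂) ≈ 1.272 rad (72.9°).
Interpolate at f = 0.22 with slerp weights a = sin((1−f)δ)/sin δ ≈ 0.876, b = sin(fδ)/sin δ ≈ 0.289.
p = a·p₁ + b·p₂ ≈ (-0.782, -0.084, 0.618); φ = arcsin(p_z) ≈ 38.15°, λ = atan2(p_y, p_x) ≈ -173.88°.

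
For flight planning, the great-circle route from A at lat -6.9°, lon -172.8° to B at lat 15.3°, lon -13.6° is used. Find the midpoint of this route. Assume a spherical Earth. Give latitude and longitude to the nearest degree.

≈ lat 22°, lon -98°

The haversine formula gives a central angle δ ≈ 2.757 rad (158.0°) between the endpoints.
Interpolate at f = 1/2 with slerp weights a = sin((1−f)δ)/sin δ ≈ 2.615, b = sin(fδ)/sin δ ≈ 2.615.
p = a·p₁ + b·p₂ ≈ (-0.124, -0.918, 0.376); φ = arcsin(p_z) ≈ 22.08°, λ = atan2(p_y, p_x) ≈ -97.69°.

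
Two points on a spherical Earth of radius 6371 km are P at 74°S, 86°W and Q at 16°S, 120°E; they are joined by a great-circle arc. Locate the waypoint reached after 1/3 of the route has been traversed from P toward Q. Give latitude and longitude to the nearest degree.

≈ 74°S, 142°E

From cos δ = sin φ₁ sin φ₂ + cos φ₁ cos φ₂ cos Δλ, the central angle is δ ≈ 1.544 rad (88.5°).
Interpolate at f = 1/3 with slerp weights a = sin((1−f)δ)/sin δ ≈ 0.857, b = sin(fδ)/sin δ ≈ 0.492.
p = a·p₁ + b·p₂ ≈ (-0.220, 0.174, -0.960); φ = arcsin(p_z) ≈ -73.69°, λ = atan2(p_y, p_x) ≈ 141.65°.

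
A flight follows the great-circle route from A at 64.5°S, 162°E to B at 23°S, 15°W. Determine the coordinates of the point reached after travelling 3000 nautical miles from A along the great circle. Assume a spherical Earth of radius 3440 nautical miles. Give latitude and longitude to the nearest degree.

≈ 65°S, 13°W

Convert each endpoint to a unit vector on the sphere (x = cos φ cos λ, y = cos φ sin λ, z = sin φ).
The central angle between the endpoints is δ = arccos(p₁·p₂) ≈ 1.614 rad (92.5°). The total great-circle distance is δ·R ≈ 1.614 × 3440 ≈ 5552 nmi, so the target fraction is f = 3000/5552 ≈ 0.540.
Interpolate at f ≈ 0.540 with slerp weights a = sin((1−f)δ)/sin δ ≈ 0.676, b = sin(fδ)/sin δ ≈ 0.766.
p = a·p₁ + b·p₂ ≈ (0.405, -0.093, -0.910); φ = arcsin(p_z) ≈ -65.48°, λ = atan2(p_y, p_x) ≈ -12.90°.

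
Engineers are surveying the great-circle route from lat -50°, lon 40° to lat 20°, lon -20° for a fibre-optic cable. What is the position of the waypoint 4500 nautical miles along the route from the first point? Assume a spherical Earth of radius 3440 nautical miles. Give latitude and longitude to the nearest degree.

≈ lat 9°, lon -13°

Write both endpoints as unit vectors p₁, p₂ with components (cos φ cos λ, cos φ sin λ, sin φ).
The central angle between the endpoints is δ = arccos(p₁·p₂) ≈ 1.531 rad (87.7°). The total great-circle distance is δ·R ≈ 1.531 × 3440 ≈ 5266 nmi, so the target fraction is f = 4500/5266 ≈ 0.855.
Interpolate at f ≈ 0.855 with slerp weights a = sin((1−f)δ)/sin δ ≈ 0.221, b = sin(fδ)/sin δ ≈ 0.966.
p = a·p₁ + b·p₂ ≈ (0.962, -0.219, 0.161); φ = arcsin(p_z) ≈ 9.28°, λ = atan2(p_y, p_x) ≈ -12.84°.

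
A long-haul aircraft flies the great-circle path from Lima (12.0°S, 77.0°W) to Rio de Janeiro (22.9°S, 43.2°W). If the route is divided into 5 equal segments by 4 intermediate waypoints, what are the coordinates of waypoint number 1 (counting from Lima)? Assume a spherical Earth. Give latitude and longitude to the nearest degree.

≈ 15°S, 71°W

Convert each endpoint to a unit vector on the sphere (x = cos φ cos λ, y = cos φ sin λ, z = sin φ).
The central angle between the endpoints is δ = arccos(p₁·p₂) ≈ 0.592 rad (33.9°).
Interpolate at f = 1/5 with slerp weights a = sin((1−f)δ)/sin δ ≈ 0.817, b = sin(fδ)/sin δ ≈ 0.212.
p = a·p₁ + b·p₂ ≈ (0.322, -0.912, -0.252); φ = arcsin(p_z) ≈ -14.61°, λ = atan2(p_y, p_x) ≈ -70.56°.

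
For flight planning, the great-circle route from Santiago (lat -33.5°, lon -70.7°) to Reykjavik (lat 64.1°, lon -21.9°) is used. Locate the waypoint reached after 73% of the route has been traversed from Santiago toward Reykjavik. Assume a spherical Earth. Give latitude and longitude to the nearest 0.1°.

Write both endpoints as unit vectors p₁, p₂ with components (cos φ cos λ, cos φ sin λ, sin φ).
The central angle between the endpoints is δ = arccos(p₁·p₂) ≈ 1.830 rad (104.9°).
Interpolate at f = 0.73 with slerp weights a = sin((1−f)δ)/sin δ ≈ 0.491, b = sin(fδ)/sin δ ≈ 1.006.
p = a·p₁ + b·p₂ ≈ (0.543, -0.550, 0.634); φ = arcsin(p_z) ≈ 39.37°, λ = atan2(p_y, p_x) ≈ -45.37°.

≈ lat 39.4°, lon -45.4°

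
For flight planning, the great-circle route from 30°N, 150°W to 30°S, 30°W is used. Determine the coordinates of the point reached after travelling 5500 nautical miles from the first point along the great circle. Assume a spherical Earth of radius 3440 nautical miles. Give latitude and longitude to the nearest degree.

≈ 15°S, 67°W

From cos δ = sin φ₁ sin φ₂ + cos φ₁ cos φ₂ cos Δλ, the central angle is δ ≈ 2.246 rad (128.7°). The total great-circle distance is δ·R ≈ 2.246 × 3440 ≈ 7726 nmi, so the target fraction is f = 5500/7726 ≈ 0.712.
Interpolate at f ≈ 0.712 with slerp weights a = sin((1−f)δ)/sin δ ≈ 0.772, b = sin(fδ)/sin δ ≈ 1.281.
p = a·p₁ + b·p₂ ≈ (0.381, -0.889, -0.254); φ = arcsin(p_z) ≈ -14.72°, λ = atan2(p_y, p_x) ≈ -66.79°.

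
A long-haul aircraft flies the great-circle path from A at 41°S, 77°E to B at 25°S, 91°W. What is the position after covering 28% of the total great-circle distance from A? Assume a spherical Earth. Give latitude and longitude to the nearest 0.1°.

Write both endpoints as unit vectors p₁, p₂ with components (cos φ cos λ, cos φ sin λ, sin φ).
The central angle between the endpoints is δ = arccos(p₁·p₂) ≈ 1.973 rad (113.1°).
Interpolate at f = 0.28 with slerp weights a = sin((1−f)δ)/sin δ ≈ 1.075, b = sin(fδ)/sin δ ≈ 0.570.
p = a·p₁ + b·p₂ ≈ (0.173, 0.273, -0.946); φ = arcsin(p_z) ≈ -71.11°, λ = atan2(p_y, p_x) ≈ 57.61°.

≈ 71.1°S, 57.6°E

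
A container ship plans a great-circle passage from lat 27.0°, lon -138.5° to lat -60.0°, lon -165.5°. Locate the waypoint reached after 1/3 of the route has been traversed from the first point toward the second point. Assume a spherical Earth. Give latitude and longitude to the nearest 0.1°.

≈ lat -2.3°, lon -145.0°

Convert each endpoint to a unit vector on the sphere (x = cos φ cos λ, y = cos φ sin λ, z = sin φ).
The central angle between the endpoints is δ = arccos(p₁·p₂) ≈ 1.567 rad (89.8°).
Interpolate at f = 1/3 with slerp weights a = sin((1−f)δ)/sin δ ≈ 0.865, b = sin(fδ)/sin δ ≈ 0.499.
p = a·p₁ + b·p₂ ≈ (-0.819, -0.573, -0.039); φ = arcsin(p_z) ≈ -2.26°, λ = atan2(p_y, p_x) ≈ -145.01°.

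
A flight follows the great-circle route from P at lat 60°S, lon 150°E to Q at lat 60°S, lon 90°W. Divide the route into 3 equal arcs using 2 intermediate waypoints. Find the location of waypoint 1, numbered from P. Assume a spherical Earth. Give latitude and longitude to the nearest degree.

≈ lat 72°S, lon 178°W

Write both endpoints as unit vectors p₁, p₂ with components (cos φ cos λ, cos φ sin λ, sin φ).
The central angle between the endpoints is δ = arccos(p₁·p₂) ≈ 0.896 rad (51.3°).
Interpolate at f = 1/3 with slerp weights a = sin((1−f)δ)/sin δ ≈ 0.720, b = sin(fδ)/sin δ ≈ 0.377.
p = a·p₁ + b·p₂ ≈ (-0.312, -0.008, -0.950); φ = arcsin(p_z) ≈ -71.82°, λ = atan2(p_y, p_x) ≈ -178.47°.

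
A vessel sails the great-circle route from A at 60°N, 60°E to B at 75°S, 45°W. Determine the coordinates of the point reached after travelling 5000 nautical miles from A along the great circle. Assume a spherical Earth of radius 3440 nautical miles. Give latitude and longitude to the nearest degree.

≈ 19°S, 28°E

The haversine formula gives a central angle δ ≈ 2.626 rad (150.5°) between the endpoints. The total great-circle distance is δ·R ≈ 2.626 × 3440 ≈ 9034 nmi, so the target fraction is f = 5000/9034 ≈ 0.553.
Interpolate at f ≈ 0.553 with slerp weights a = sin((1−f)δ)/sin δ ≈ 1.870, b = sin(fδ)/sin δ ≈ 2.014.
p = a·p₁ + b·p₂ ≈ (0.836, 0.441, -0.327); φ = arcsin(p_z) ≈ -19.06°, λ = atan2(p_y, p_x) ≈ 27.80°.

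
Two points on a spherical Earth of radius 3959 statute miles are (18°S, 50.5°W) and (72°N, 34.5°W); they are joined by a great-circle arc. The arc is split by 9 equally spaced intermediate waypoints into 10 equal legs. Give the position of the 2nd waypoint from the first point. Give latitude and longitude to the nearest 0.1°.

≈ (0.1°N, 49.0°W)

Convert each endpoint to a unit vector on the sphere (x = cos φ cos λ, y = cos φ sin λ, z = sin φ).
The central angle between the endpoints is δ = arccos(p₁·p₂) ≈ 1.582 rad (90.7°).
Interpolate at f = 2/10 with slerp weights a = sin((1−f)δ)/sin δ ≈ 0.954, b = sin(fδ)/sin δ ≈ 0.311.
p = a·p₁ + b·p₂ ≈ (0.656, -0.754, 0.001); φ = arcsin(p_z) ≈ 0.07°, λ = atan2(p_y, p_x) ≈ -48.98°.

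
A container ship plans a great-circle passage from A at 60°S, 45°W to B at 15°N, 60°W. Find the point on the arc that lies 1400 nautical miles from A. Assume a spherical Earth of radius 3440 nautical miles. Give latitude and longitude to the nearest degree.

Convert each endpoint to a unit vector on the sphere (x = cos φ cos λ, y = cos φ sin λ, z = sin φ).
The central angle between the endpoints is δ = arccos(p₁·p₂) ≈ 1.326 rad (76.0°). The total great-circle distance is δ·R ≈ 1.326 × 3440 ≈ 4561 nmi, so the target fraction is f = 1400/4561 ≈ 0.307.
Interpolate at f ≈ 0.307 with slerp weights a = sin((1−f)δ)/sin δ ≈ 0.819, b = sin(fδ)/sin δ ≈ 0.408.
p = a·p₁ + b·p₂ ≈ (0.487, -0.631, -0.604); φ = arcsin(p_z) ≈ -37.16°, λ = atan2(p_y, p_x) ≈ -52.35°.

≈ 37°S, 52°W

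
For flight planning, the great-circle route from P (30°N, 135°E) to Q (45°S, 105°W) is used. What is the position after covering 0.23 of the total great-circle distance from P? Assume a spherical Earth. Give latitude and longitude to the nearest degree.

Convert each endpoint to a unit vector on the sphere (x = cos φ cos λ, y = cos φ sin λ, z = sin φ).
The central angle between the endpoints is δ = arccos(p₁·p₂) ≈ 2.291 rad (131.3°).
Interpolate at f = 0.23 with slerp weights a = sin((1−f)δ)/sin δ ≈ 1.306, b = sin(fδ)/sin δ ≈ 0.669.
p = a·p₁ + b·p₂ ≈ (-0.922, 0.343, 0.180); φ = arcsin(p_z) ≈ 10.35°, λ = atan2(p_y, p_x) ≈ 159.62°.

≈ (10°N, 160°E)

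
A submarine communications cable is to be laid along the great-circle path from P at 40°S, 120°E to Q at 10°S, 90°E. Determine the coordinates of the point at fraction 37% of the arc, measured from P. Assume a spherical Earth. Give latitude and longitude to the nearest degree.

≈ 30°S, 107°E

Write both endpoints as unit vectors p₁, p₂ with components (cos φ cos λ, cos φ sin λ, sin φ).
The central angle between the endpoints is δ = arccos(p₁·p₂) ≈ 0.700 rad (40.1°).
Interpolate at f = 0.37 with slerp weights a = sin((1−f)δ)/sin δ ≈ 0.663, b = sin(fδ)/sin δ ≈ 0.398.
p = a·p₁ + b·p₂ ≈ (-0.254, 0.831, -0.495); φ = arcsin(p_z) ≈ -29.66°, λ = atan2(p_y, p_x) ≈ 106.98°.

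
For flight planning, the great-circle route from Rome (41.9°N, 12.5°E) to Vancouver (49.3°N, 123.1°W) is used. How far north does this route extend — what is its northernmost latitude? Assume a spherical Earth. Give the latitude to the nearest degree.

The great circle lies in the plane with unit normal n̂ = (p₁ × p₂)/|p₁ × p₂|.
Here n̂_z ≈ -0.344; the vertex latitude is φ_max = arccos|n̂_z| ≈ 69.9°.
Check via Clairaut: cos φ_max = |cos φ₁| · sin C = cos(41.9°)·sin(27.5°) ≈ 0.344, again giving ≈ 69.9°.

≈ 70°N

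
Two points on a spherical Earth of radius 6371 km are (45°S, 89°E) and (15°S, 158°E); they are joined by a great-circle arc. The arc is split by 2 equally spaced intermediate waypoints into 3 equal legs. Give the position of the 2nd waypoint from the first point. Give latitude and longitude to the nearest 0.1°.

≈ (28.9°S, 140.2°E)

Write both endpoints as unit vectors p₁, p₂ with components (cos φ cos λ, cos φ sin λ, sin φ).
The central angle between the endpoints is δ = arccos(p₁·p₂) ≈ 1.129 rad (64.7°).
Interpolate at f = 2/3 with slerp weights a = sin((1−f)δ)/sin δ ≈ 0.407, b = sin(fδ)/sin δ ≈ 0.756.
p = a·p₁ + b·p₂ ≈ (-0.672, 0.561, -0.483); φ = arcsin(p_z) ≈ -28.89°, λ = atan2(p_y, p_x) ≈ 140.15°.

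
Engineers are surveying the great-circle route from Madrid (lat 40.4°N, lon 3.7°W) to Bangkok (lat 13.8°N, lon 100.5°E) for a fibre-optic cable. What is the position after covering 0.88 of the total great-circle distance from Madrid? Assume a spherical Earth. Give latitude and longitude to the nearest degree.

≈ lat 21°N, lon 92°E

Write both endpoints as unit vectors p₁, p₂ with components (cos φ cos λ, cos φ sin λ, sin φ).
The central angle between the endpoints is δ = arccos(p₁·p₂) ≈ 1.598 rad (91.5°).
Interpolate at f = 0.88 with slerp weights a = sin((1−f)δ)/sin δ ≈ 0.191, b = sin(fδ)/sin δ ≈ 0.987.
p = a·p₁ + b·p₂ ≈ (-0.030, 0.933, 0.359); φ = arcsin(p_z) ≈ 21.03°, λ = atan2(p_y, p_x) ≈ 91.83°.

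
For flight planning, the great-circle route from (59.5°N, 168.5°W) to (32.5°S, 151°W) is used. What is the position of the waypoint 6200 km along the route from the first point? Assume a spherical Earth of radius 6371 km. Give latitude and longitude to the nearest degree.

Write both endpoints as unit vectors p₁, p₂ with components (cos φ cos λ, cos φ sin λ, sin φ).
The central angle between the endpoints is δ = arccos(p₁·p₂) ≈ 1.626 rad (93.1°). The total great-circle distance is δ·R ≈ 1.626 × 6371 ≈ 10356 km, so the target fraction is f = 6200/10356 ≈ 0.599.
Interpolate at f ≈ 0.599 with slerp weights a = sin((1−f)δ)/sin δ ≈ 0.608, b = sin(fδ)/sin δ ≈ 0.828.
p = a·p₁ + b·p₂ ≈ (-0.913, -0.400, 0.079); φ = arcsin(p_z) ≈ 4.53°, λ = atan2(p_y, p_x) ≈ -156.34°.

≈ (5°N, 156°W)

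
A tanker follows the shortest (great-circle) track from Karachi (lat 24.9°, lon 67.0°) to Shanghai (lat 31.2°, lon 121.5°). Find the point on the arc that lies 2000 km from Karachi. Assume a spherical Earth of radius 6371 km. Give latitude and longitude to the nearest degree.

Convert each endpoint to a unit vector on the sphere (x = cos φ cos λ, y = cos φ sin λ, z = sin φ).
The central angle between the endpoints is δ = arccos(p₁·p₂) ≈ 0.838 rad (48.0°). The total great-circle distance is δ·R ≈ 0.838 × 6371 ≈ 5341 km, so the target fraction is f = 2000/5341 ≈ 0.374.
Interpolate at f ≈ 0.374 with slerp weights a = sin((1−f)δ)/sin δ ≈ 0.673, b = sin(fδ)/sin δ ≈ 0.415.
p = a·p₁ + b·p₂ ≈ (0.053, 0.865, 0.499); φ = arcsin(p_z) ≈ 29.91°, λ = atan2(p_y, p_x) ≈ 86.49°.

≈ lat 30°, lon 86°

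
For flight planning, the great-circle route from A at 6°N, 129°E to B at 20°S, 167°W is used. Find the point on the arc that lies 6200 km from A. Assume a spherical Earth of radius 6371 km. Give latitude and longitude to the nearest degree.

The haversine formula gives a central angle δ ≈ 1.188 rad (68.0°) between the endpoints. The total great-circle distance is δ·R ≈ 1.188 × 6371 ≈ 7566 km, so the target fraction is f = 6200/7566 ≈ 0.819.
Interpolate at f ≈ 0.819 with slerp weights a = sin((1−f)δ)/sin δ ≈ 0.229, b = sin(fδ)/sin δ ≈ 0.891.
p = a·p₁ + b·p₂ ≈ (-0.960, -0.011, -0.281); φ = arcsin(p_z) ≈ -16.31°, λ = atan2(p_y, p_x) ≈ -179.34°.

≈ 16°S, 179°W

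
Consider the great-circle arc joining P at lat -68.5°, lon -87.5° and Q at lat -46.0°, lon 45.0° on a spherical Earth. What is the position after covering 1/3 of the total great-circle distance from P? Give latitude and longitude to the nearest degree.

Convert each endpoint to a unit vector on the sphere (x = cos φ cos λ, y = cos φ sin λ, z = sin φ).
The central angle between the endpoints is δ = arccos(p₁·p₂) ≈ 1.050 rad (60.2°).
Interpolate at f = 1/3 with slerp weights a = sin((1−f)δ)/sin δ ≈ 0.743, b = sin(fδ)/sin δ ≈ 0.395.
p = a·p₁ + b·p₂ ≈ (0.206, -0.078, -0.975); φ = arcsin(p_z) ≈ -77.28°, λ = atan2(p_y, p_x) ≈ -20.67°.

≈ lat -77°, lon -21°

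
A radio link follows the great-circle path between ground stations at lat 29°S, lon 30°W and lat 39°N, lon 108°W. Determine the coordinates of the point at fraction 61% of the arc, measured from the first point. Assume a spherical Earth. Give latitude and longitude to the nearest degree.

≈ lat 14°N, lon 74°W

Write both endpoints as unit vectors p₁, p₂ with components (cos φ cos λ, cos φ sin λ, sin φ).
The central angle between the endpoints is δ = arccos(p₁·p₂) ≈ 1.735 rad (99.4°).
Interpolate at f = 0.61 with slerp weights a = sin((1−f)δ)/sin δ ≈ 0.635, b = sin(fδ)/sin δ ≈ 0.884.
p = a·p₁ + b·p₂ ≈ (0.269, -0.931, 0.248); φ = arcsin(p_z) ≈ 14.38°, λ = atan2(p_y, p_x) ≈ -73.90°.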